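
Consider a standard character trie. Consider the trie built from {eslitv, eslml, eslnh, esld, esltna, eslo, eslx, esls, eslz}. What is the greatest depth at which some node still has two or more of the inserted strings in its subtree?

3

The deepest shared node is where two words last agree before diverging.
e.g. "esld" and "eslitv" share the prefix "esl" of length 3; no pair shares a longer one.
Longest shared-prefix length: 3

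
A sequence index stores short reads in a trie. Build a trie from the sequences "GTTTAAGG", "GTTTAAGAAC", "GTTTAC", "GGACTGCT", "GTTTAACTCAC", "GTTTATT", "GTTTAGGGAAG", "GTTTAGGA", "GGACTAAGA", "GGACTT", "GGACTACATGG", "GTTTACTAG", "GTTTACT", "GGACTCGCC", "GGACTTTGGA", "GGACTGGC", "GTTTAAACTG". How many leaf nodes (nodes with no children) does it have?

14

Leaves are exactly the stored words that no other stored word extends.
Those words: "GGACTAAGA", "GGACTACATGG", "GGACTCGCC", "GGACTGCT", "GGACTGGC", "GGACTTTGGA", "GTTTAAACTG", "GTTTAACTCAC", "GTTTAAGAAC", "GTTTAAGG", "GTTTACTAG", "GTTTAGGA", "GTTTAGGGAAG", "GTTTATT"
Leaf count: 14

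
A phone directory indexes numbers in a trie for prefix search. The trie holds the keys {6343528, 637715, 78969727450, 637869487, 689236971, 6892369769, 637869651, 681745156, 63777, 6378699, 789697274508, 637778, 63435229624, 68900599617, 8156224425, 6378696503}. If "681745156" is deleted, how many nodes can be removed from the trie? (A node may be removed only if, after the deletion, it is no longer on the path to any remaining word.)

A node on "681745156"'s path can go only if nothing else ends at it or branches off below it.
The suffix "1745156" (7 nodes) is used only by "681745156"; the node for "68" still has the child "9", so pruning stops there.
Nodes removed: 7

7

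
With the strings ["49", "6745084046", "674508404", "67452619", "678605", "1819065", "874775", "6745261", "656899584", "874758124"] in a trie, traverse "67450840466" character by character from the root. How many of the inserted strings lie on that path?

Traverse "67450840466" character by character; count nodes along the way that are marked as word ends.
Prefixes of the query that are stored words: "674508404", "6745084046"
Count: 2

2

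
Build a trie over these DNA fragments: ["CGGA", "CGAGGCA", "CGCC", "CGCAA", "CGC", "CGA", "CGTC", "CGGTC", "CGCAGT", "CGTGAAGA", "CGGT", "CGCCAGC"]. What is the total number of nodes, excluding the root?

27

Insert word by word; a character creates a node only if that edge doesn't already exist:
  "CGGA" → 4 new (C, G, G, A)
  "CGAGGCA" → prefix "CG" already present; 5 new (A, G, G, C, A)
  "CGCC" → prefix "CG" already present; 2 new (C, C)
  "CGCAA" → prefix "CGC" already present; 2 new (A, A)
  "CGC" → prefix "CGC" already present; 0 new (none)
  "CGA" → prefix "CGA" already present; 0 new (none)
  "CGTC" → prefix "CG" already present; 2 new (T, C)
  "CGGTC" → prefix "CGG" already present; 2 new (T, C)
  "CGCAGT" → prefix "CGCA" already present; 2 new (G, T)
  "CGTGAAGA" → prefix "CGT" already present; 5 new (G, A, A, G, A)
  "CGGT" → prefix "CGGT" already present; 0 new (none)
  "CGCCAGC" → prefix "CGCC" already present; 3 new (A, G, C)
Total nodes = 4 + 5 + 2 + 2 + 0 + 0 + 2 + 2 + 2 + 5 + 0 + 3 = 27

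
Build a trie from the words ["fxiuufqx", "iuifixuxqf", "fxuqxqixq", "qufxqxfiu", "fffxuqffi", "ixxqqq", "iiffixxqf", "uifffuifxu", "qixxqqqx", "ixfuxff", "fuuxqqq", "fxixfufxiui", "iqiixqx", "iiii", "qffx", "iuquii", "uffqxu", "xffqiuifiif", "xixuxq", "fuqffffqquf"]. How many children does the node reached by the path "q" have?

The children of the "q" node are the distinct next characters among strings starting with "q".
Distinct next characters after "q": f, i, u.
That node has 3 child edges.

3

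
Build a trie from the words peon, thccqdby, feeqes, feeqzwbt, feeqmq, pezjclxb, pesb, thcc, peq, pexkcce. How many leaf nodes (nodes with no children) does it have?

A leaf is a node with no children — equivalently, the end of a word that is not a proper prefix of any other stored word.
Those words: "feeqes", "feeqmq", "feeqzwbt", "peon", "peq", "pesb", "pexkcce", "pezjclxb", "thccqdby"
Leaf count: 9

9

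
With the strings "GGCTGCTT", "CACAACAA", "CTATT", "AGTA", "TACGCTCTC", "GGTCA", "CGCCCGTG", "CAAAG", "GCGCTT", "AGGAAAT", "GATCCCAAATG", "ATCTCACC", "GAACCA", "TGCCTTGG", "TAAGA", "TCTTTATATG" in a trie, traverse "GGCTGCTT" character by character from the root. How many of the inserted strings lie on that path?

1

Traverse "GGCTGCTT" character by character; count nodes along the way that are marked as word ends.
Prefixes of the query that are stored words: "GGCTGCTT"
Count: 1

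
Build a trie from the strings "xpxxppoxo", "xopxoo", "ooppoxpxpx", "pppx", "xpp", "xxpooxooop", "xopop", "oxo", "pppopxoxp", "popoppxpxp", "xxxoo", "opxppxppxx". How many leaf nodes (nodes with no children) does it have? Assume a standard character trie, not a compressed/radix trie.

A leaf is a node with no children — equivalently, the end of a word that is not a proper prefix of any other stored word.
Those words: "ooppoxpxpx", "opxppxppxx", "oxo", "popoppxpxp", "pppopxoxp", "pppx", "xopop", "xopxoo", "xpp", "xpxxppoxo", "xxpooxooop", "xxxoo"
Leaf count: 12

12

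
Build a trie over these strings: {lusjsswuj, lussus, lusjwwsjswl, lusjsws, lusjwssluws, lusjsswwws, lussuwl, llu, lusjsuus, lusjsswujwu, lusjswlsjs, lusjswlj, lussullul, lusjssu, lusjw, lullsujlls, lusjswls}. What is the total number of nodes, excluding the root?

Trace insertions, counting only characters that open a new branch:
  "lusjsswuj" → 9 new (l, u, s, j, s, s, w, u, j)
  "lussus" → prefix "lus" already present; 3 new (s, u, s)
  "lusjwwsjswl" → prefix "lusj" already present; 7 new (w, w, s, j, s, w, l)
  "lusjsws" → prefix "lusjs" already present; 2 new (w, s)
  "lusjwssluws" → prefix "lusjw" already present; 6 new (s, s, l, u, w, s)
  "lusjsswwws" → prefix "lusjssw" already present; 3 new (w, w, s)
  "lussuwl" → prefix "lussu" already present; 2 new (w, l)
  "llu" → prefix "l" already present; 2 new (l, u)
  "lusjsuus" → prefix "lusjs" already present; 3 new (u, u, s)
  "lusjsswujwu" → prefix "lusjsswuj" already present; 2 new (w, u)
  "lusjswlsjs" → prefix "lusjsw" already present; 4 new (l, s, j, s)
  "lusjswlj" → prefix "lusjswl" already present; 1 new (j)
  "lussullul" → prefix "lussu" already present; 4 new (l, l, u, l)
  "lusjssu" → prefix "lusjss" already present; 1 new (u)
  "lusjw" → prefix "lusjw" already present; 0 new (none)
  "lullsujlls" → prefix "lu" already present; 8 new (l, l, s, u, j, l, l, s)
  "lusjswls" → prefix "lusjswls" already present; 0 new (none)
Total nodes = 9 + 3 + 7 + 2 + 6 + 3 + 2 + 2 + 3 + 2 + 4 + 1 + 4 + 1 + 0 + 8 + 0 = 57

57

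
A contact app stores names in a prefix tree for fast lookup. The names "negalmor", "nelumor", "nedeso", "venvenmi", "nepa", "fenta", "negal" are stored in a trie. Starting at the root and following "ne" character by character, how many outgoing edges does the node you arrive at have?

4

Walk "ne" from the root, arriving at one node.
Characters that immediately follow "ne" among the stored strings: {d, g, l, p}.
That node has 4 child edges.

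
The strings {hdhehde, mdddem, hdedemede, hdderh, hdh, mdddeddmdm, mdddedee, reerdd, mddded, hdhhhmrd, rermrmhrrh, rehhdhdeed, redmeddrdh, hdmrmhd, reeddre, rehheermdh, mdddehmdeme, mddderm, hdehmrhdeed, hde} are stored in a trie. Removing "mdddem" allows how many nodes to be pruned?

1

A node on "mdddem"'s path can go only if nothing else ends at it or branches off below it.
The suffix "m" (1 node) is used only by "mdddem"; the node for "mddde" still has the child "d", so pruning stops there.
Nodes removed: 1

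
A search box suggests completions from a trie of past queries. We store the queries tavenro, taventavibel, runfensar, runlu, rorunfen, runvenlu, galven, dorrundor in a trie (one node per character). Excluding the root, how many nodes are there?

For each word, the new-node count is its length minus the longest prefix already in the trie:
  "tavenro" → 7 new (t, a, v, e, n, r, o)
  "taventavibel" → prefix "taven" already present; 7 new (t, a, v, i, b, e, l)
  "runfensar" → 9 new (r, u, n, f, e, n, s, a, r)
  "runlu" → prefix "run" already present; 2 new (l, u)
  "rorunfen" → prefix "r" already present; 7 new (o, r, u, n, f, e, n)
  "runvenlu" → prefix "run" already present; 5 new (v, e, n, l, u)
  "galven" → 6 new (g, a, l, v, e, n)
  "dorrundor" → 9 new (d, o, r, r, u, n, d, o, r)
Total nodes = 7 + 7 + 9 + 2 + 7 + 5 + 6 + 9 = 52

52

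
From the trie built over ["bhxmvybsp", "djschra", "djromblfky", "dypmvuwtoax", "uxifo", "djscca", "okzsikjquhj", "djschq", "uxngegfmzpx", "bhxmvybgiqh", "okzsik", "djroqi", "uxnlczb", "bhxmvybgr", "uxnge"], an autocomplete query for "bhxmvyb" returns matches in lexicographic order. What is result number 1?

bhxmvybgiqh

DFS of the "bhxmvyb" subtree visits, in order: "bhxmvybgiqh", "bhxmvybgr", "bhxmvybsp"
Position 1: bhxmvybgiqh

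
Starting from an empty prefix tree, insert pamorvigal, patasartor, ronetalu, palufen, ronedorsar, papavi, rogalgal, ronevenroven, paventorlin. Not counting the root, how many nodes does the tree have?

64

Count nodes per top-level branch (shared prefixes stored once):
  'p'-branch (palufen, pamorvigal, papavi, patasartor, paventorlin): 36 nodes
  'r'-branch (rogalgal, ronedorsar, ronetalu, ronevenroven): 28 nodes
Sum: 64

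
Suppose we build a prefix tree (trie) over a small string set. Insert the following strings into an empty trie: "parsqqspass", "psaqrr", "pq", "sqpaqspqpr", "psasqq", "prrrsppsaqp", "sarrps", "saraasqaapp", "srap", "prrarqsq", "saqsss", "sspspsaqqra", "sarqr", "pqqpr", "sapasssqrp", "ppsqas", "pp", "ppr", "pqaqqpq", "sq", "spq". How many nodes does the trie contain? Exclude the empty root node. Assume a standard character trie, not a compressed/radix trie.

101

Count nodes per top-level branch (shared prefixes stored once):
  'p'-branch (parsqqspass, pp, ppr, ppsqas, pq, pqaqqpq, pqqpr, prrarqsq, prrrsppsaqp, psaqrr, psasqq): 49 nodes
  's'-branch (sapasssqrp, saqsss, saraasqaapp, sarqr, sarrps, spq, sq, sqpaqspqpr, srap, sspspsaqqra): 52 nodes
Sum: 101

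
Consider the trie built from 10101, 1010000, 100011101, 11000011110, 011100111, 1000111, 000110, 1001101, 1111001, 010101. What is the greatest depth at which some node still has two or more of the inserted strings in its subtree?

7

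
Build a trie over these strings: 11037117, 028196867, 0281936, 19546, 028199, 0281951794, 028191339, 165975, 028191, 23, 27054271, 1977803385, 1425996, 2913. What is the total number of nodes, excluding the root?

64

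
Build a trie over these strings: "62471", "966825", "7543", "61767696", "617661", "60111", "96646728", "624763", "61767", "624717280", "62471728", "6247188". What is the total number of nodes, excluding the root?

41

Trace insertions, counting only characters that open a new branch:
  "62471" → 5 new (6, 2, 4, 7, 1)
  "966825" → 6 new (9, 6, 6, 8, 2, 5)
  "7543" → 4 new (7, 5, 4, 3)
  "61767696" → prefix "6" already present; 7 new (1, 7, 6, 7, 6, 9, 6)
  "617661" → prefix "6176" already present; 2 new (6, 1)
  "60111" → prefix "6" already present; 4 new (0, 1, 1, 1)
  "96646728" → prefix "966" already present; 5 new (4, 6, 7, 2, 8)
  "624763" → prefix "6247" already present; 2 new (6, 3)
  "61767" → prefix "61767" already present; 0 new (none)
  "624717280" → prefix "62471" already present; 4 new (7, 2, 8, 0)
  "62471728" → prefix "62471728" already present; 0 new (none)
  "6247188" → prefix "62471" already present; 2 new (8, 8)
Total nodes = 5 + 6 + 4 + 7 + 2 + 4 + 5 + 2 + 0 + 4 + 0 + 2 = 41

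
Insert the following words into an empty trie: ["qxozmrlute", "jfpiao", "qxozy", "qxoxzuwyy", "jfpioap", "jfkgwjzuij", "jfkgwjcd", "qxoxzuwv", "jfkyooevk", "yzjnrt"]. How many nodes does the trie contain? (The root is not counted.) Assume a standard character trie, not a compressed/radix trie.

Count nodes per top-level branch (shared prefixes stored once):
  'j'-branch (jfkgwjcd, jfkgwjzuij, jfkyooevk, jfpiao, jfpioap): 25 nodes
  'q'-branch (qxoxzuwv, qxoxzuwyy, qxozmrlute, qxozy): 18 nodes
  'y'-branch (yzjnrt): 6 nodes
Sum: 49

49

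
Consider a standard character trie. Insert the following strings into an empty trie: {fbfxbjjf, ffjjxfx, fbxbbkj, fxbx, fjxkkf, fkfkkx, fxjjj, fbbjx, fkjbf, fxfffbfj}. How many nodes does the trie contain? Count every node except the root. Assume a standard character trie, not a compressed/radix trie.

47

Count nodes per top-level branch (shared prefixes stored once):
  'f'-branch (fbbjx, fbfxbjjf, fbxbbkj, ffjjxfx, fjxkkf, fkfkkx, fkjbf, fxbx, fxfffbfj, fxjjj): 47 nodes
Sum: 47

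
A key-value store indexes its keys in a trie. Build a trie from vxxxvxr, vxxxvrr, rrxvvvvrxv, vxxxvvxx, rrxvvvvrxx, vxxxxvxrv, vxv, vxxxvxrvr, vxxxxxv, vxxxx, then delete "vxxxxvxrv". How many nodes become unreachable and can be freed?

4

Walk "vxxxxvxrv" from the leaf back toward the root, removing each node that no remaining word uses.
The suffix "vxrv" (4 nodes) is used only by "vxxxxvxrv"; the node for "vxxxx" still has the child "x", so pruning stops there.
Nodes removed: 4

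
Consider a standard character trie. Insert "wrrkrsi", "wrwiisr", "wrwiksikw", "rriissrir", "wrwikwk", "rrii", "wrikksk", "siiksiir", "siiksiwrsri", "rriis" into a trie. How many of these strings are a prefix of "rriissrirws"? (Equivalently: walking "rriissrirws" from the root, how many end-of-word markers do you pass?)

3

Traverse "rriissrirws" character by character; count nodes along the way that are marked as word ends.
Prefixes of the query that are stored words: "rrii", "rriis", "rriissrir"
Count: 3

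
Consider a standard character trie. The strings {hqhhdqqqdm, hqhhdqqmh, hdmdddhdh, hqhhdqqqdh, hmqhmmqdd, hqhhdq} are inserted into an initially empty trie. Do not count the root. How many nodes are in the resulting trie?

29

Trie structure (* marks end of a word):
(root)
└─ h
   ├─ d
   │  └─ m
   │     └─ d
   │        └─ d
   │           └─ d
   │              └─ h
   │                 └─ d
   │                    └─ h *
   ├─ m
   │  └─ q
   │     └─ h
   │        └─ m
   │           └─ m
   │              └─ q
   │                 └─ d
   │                    └─ d *
   └─ q
      └─ h
         └─ h
            └─ d
               └─ q *
                  └─ q
                     ├─ m
                     │  └─ h *
                     └─ q
                        └─ d
                           ├─ h *
                           └─ m *
Counting every labelled node above: 29.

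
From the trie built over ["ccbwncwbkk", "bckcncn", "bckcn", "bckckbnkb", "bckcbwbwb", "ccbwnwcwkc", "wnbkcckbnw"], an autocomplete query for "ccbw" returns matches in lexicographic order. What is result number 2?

Words with prefix "ccbw", in lexicographic order: "ccbwncwbkk", "ccbwnwcwkc"
Position 2: ccbwnwcwkc

ccbwnwcwkc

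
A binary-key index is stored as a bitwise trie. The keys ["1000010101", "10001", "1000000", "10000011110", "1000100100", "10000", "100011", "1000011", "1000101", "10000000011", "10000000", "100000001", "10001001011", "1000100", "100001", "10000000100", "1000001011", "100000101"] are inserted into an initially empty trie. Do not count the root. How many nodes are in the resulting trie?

For each word, the new-node count is its length minus the longest prefix already in the trie:
  "1000010101" → 10 new (1, 0, 0, 0, 0, 1, 0, 1, 0, 1)
  "10001" → prefix "1000" already present; 1 new (1)
  "1000000" → prefix "10000" already present; 2 new (0, 0)
  "10000011110" → prefix "100000" already present; 5 new (1, 1, 1, 1, 0)
  "1000100100" → prefix "10001" already present; 5 new (0, 0, 1, 0, 0)
  "10000" → prefix "10000" already present; 0 new (none)
  "100011" → prefix "10001" already present; 1 new (1)
  "1000011" → prefix "100001" already present; 1 new (1)
  "1000101" → prefix "100010" already present; 1 new (1)
  "10000000011" → prefix "1000000" already present; 4 new (0, 0, 1, 1)
  "10000000" → prefix "10000000" already present; 0 new (none)
  "100000001" → prefix "10000000" already present; 1 new (1)
  "10001001011" → prefix "100010010" already present; 2 new (1, 1)
  "1000100" → prefix "1000100" already present; 0 new (none)
  "100001" → prefix "100001" already present; 0 new (none)
  "10000000100" → prefix "100000001" already present; 2 new (0, 0)
  "1000001011" → prefix "1000001" already present; 3 new (0, 1, 1)
  "100000101" → prefix "100000101" already present; 0 new (none)
Total nodes = 10 + 1 + 2 + 5 + 5 + 0 + 1 + 1 + 1 + 4 + 0 + 1 + 2 + 0 + 0 + 2 + 3 + 0 = 38

38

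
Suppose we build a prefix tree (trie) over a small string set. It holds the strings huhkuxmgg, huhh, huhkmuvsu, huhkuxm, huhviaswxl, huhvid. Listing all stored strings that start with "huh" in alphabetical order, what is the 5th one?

huhviaswxl

Filter for "huh…" and sort: "huhh", "huhkmuvsu", "huhkuxm", "huhkuxmgg", "huhviaswxl", "huhvid"
The 5th is huhviaswxl.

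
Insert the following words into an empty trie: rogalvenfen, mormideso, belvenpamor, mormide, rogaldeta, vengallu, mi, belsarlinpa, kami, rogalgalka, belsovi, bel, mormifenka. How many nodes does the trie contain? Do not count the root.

Count nodes per top-level branch (shared prefixes stored once):
  'b'-branch (bel, belsarlinpa, belsovi, belvenpamor): 22 nodes
  'k'-branch (kami): 4 nodes
  'm'-branch (mi, mormide, mormideso, mormifenka): 15 nodes
  'r'-branch (rogaldeta, rogalgalka, rogalvenfen): 20 nodes
  'v'-branch (vengallu): 8 nodes
Sum: 69

69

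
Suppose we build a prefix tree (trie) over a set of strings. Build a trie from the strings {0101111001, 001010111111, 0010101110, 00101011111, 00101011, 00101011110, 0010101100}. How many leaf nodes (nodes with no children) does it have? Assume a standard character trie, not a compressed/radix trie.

Leaves are exactly the stored words that no other stored word extends.
Those words: "0010101100", "0010101110", "00101011110", "001010111111", "0101111001"
Leaf count: 5

5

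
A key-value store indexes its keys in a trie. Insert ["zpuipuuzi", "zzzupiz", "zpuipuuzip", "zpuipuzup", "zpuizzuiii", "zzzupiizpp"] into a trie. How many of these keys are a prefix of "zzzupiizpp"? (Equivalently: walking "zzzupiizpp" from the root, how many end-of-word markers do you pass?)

1

Check each prefix of "zzzupiizpp" against the stored set — each match is an end-marker on the path.
Prefixes of the query that are stored words: "zzzupiizpp"
Count: 1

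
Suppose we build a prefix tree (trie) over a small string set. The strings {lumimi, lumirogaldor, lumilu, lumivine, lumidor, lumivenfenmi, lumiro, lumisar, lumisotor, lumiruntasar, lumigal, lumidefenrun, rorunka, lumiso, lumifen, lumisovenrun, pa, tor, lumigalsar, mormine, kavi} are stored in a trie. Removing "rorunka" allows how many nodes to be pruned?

After clearing the end-marker at "rorunka", prune upward until reaching a node still needed by another word.
No other word shares any prefix with "rorunka", so all 7 of its nodes go.
Nodes removed: 7

7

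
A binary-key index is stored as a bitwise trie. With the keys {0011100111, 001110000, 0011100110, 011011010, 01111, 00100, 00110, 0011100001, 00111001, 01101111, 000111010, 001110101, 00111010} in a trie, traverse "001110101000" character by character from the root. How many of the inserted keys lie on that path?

2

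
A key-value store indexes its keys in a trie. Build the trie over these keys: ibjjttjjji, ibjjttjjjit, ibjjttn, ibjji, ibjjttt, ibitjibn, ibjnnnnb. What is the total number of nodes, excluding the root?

Insert word by word; a character creates a node only if that edge doesn't already exist:
  "ibjjttjjji" → 10 new (i, b, j, j, t, t, j, j, j, i)
  "ibjjttjjjit" → prefix "ibjjttjjji" already present; 1 new (t)
  "ibjjttn" → prefix "ibjjtt" already present; 1 new (n)
  "ibjji" → prefix "ibjj" already present; 1 new (i)
  "ibjjttt" → prefix "ibjjtt" already present; 1 new (t)
  "ibitjibn" → prefix "ib" already present; 6 new (i, t, j, i, b, n)
  "ibjnnnnb" → prefix "ibj" already present; 5 new (n, n, n, n, b)
Total nodes = 10 + 1 + 1 + 1 + 1 + 6 + 5 = 25

25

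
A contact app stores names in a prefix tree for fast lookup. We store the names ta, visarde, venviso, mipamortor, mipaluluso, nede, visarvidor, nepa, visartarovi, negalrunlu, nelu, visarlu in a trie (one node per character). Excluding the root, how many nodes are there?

60

Insert word by word; a character creates a node only if that edge doesn't already exist:
  "ta" → 2 new (t, a)
  "visarde" → 7 new (v, i, s, a, r, d, e)
  "venviso" → prefix "v" already present; 6 new (e, n, v, i, s, o)
  "mipamortor" → 10 new (m, i, p, a, m, o, r, t, o, r)
  "mipaluluso" → prefix "mipa" already present; 6 new (l, u, l, u, s, o)
  "nede" → 4 new (n, e, d, e)
  "visarvidor" → prefix "visar" already present; 5 new (v, i, d, o, r)
  "nepa" → prefix "ne" already present; 2 new (p, a)
  "visartarovi" → prefix "visar" already present; 6 new (t, a, r, o, v, i)
  "negalrunlu" → prefix "ne" already present; 8 new (g, a, l, r, u, n, l, u)
  "nelu" → prefix "ne" already present; 2 new (l, u)
  "visarlu" → prefix "visar" already present; 2 new (l, u)
Total nodes = 2 + 7 + 6 + 10 + 6 + 4 + 5 + 2 + 6 + 8 + 2 + 2 = 60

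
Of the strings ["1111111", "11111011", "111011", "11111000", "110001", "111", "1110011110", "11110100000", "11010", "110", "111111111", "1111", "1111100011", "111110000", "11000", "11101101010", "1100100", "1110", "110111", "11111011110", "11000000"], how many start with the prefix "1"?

21

Walk to "1"; the words in its subtree are exactly those with that prefix.
Matches: "110", "11000", "11000000", "110001", "1100100", "11010", "110111", "111", "1110", "1110011110", "111011", "11101101010", "1111", "11110100000", "11111000", "111110000", "1111100011", "11111011", "11111011110", "1111111", "111111111"
Count: 21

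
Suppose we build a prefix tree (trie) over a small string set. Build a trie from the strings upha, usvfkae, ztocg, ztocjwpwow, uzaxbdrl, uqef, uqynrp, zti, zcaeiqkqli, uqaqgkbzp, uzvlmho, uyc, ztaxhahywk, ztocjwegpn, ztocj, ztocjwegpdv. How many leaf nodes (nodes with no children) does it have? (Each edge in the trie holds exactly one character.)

15

Leaves are exactly the stored words that no other stored word extends.
Those words: "upha", "uqaqgkbzp", "uqef", "uqynrp", "usvfkae", "uyc", "uzaxbdrl", "uzvlmho", "zcaeiqkqli", "ztaxhahywk", "zti", "ztocg", "ztocjwegpdv", "ztocjwegpn", "ztocjwpwow"
Leaf count: 15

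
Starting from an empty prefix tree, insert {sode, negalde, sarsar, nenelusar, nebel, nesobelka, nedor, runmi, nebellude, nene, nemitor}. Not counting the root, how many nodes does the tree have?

Insert word by word; a character creates a node only if that edge doesn't already exist:
  "sode" → 4 new (s, o, d, e)
  "negalde" → 7 new (n, e, g, a, l, d, e)
  "sarsar" → prefix "s" already present; 5 new (a, r, s, a, r)
  "nenelusar" → prefix "ne" already present; 7 new (n, e, l, u, s, a, r)
  "nebel" → prefix "ne" already present; 3 new (b, e, l)
  "nesobelka" → prefix "ne" already present; 7 new (s, o, b, e, l, k, a)
  "nedor" → prefix "ne" already present; 3 new (d, o, r)
  "runmi" → 5 new (r, u, n, m, i)
  "nebellude" → prefix "nebel" already present; 4 new (l, u, d, e)
  "nene" → prefix "nene" already present; 0 new (none)
  "nemitor" → prefix "ne" already present; 5 new (m, i, t, o, r)
Total nodes = 4 + 7 + 5 + 7 + 3 + 7 + 3 + 5 + 4 + 0 + 5 = 50

50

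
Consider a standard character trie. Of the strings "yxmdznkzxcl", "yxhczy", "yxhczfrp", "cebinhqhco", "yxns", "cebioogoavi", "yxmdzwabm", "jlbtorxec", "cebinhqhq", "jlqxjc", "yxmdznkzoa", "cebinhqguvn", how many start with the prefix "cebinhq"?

3

Filter for entries beginning with "cebinhq":
Matches: "cebinhqguvn", "cebinhqhco", "cebinhqhq"
Count: 3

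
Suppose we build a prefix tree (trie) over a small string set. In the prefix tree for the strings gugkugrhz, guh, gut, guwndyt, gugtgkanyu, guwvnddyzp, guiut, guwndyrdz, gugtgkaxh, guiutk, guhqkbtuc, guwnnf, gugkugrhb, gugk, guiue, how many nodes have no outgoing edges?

12

A leaf is a node with no children — equivalently, the end of a word that is not a proper prefix of any other stored word.
Those words: "gugkugrhb", "gugkugrhz", "gugtgkanyu", "gugtgkaxh", "guhqkbtuc", "guiue", "guiutk", "gut", "guwndyrdz", "guwndyt", "guwnnf", "guwvnddyzp"
Leaf count: 12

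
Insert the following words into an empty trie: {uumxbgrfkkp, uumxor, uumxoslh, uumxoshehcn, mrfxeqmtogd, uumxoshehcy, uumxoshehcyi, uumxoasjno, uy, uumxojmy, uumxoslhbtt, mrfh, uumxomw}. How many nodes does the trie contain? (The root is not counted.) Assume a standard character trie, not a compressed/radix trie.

49

Trace insertions, counting only characters that open a new branch:
  "uumxbgrfkkp" → 11 new (u, u, m, x, b, g, r, f, k, k, p)
  "uumxor" → prefix "uumx" already present; 2 new (o, r)
  "uumxoslh" → prefix "uumxo" already present; 3 new (s, l, h)
  "uumxoshehcn" → prefix "uumxos" already present; 5 new (h, e, h, c, n)
  "mrfxeqmtogd" → 11 new (m, r, f, x, e, q, m, t, o, g, d)
  "uumxoshehcy" → prefix "uumxoshehc" already present; 1 new (y)
  "uumxoshehcyi" → prefix "uumxoshehcy" already present; 1 new (i)
  "uumxoasjno" → prefix "uumxo" already present; 5 new (a, s, j, n, o)
  "uy" → prefix "u" already present; 1 new (y)
  "uumxojmy" → prefix "uumxo" already present; 3 new (j, m, y)
  "uumxoslhbtt" → prefix "uumxoslh" already present; 3 new (b, t, t)
  "mrfh" → prefix "mrf" already present; 1 new (h)
  "uumxomw" → prefix "uumxo" already present; 2 new (m, w)
Total nodes = 11 + 2 + 3 + 5 + 11 + 1 + 1 + 5 + 1 + 3 + 3 + 1 + 2 = 49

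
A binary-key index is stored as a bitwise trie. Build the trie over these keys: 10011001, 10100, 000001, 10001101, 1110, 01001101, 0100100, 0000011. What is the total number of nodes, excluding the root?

35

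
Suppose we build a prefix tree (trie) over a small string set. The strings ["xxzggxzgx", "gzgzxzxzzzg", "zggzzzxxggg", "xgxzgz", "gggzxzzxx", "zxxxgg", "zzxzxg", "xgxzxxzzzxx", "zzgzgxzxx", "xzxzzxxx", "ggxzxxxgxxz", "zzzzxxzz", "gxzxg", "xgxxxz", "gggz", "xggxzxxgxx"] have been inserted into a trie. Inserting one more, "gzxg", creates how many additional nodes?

Walking "gzxg" from the root, the first 2 characters ("gz") follow existing edges; "x" is the first miss.
So 4 − 2 = 2 new nodes.

2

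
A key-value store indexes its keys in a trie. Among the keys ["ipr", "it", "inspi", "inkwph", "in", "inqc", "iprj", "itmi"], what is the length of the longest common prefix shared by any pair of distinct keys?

Look for the deepest trie node that still has at least two words in its subtree.
"ipr" and "iprj" agree on "ipr" (3 characters) before diverging; nothing deeper is shared.
Longest shared-prefix length: 3

3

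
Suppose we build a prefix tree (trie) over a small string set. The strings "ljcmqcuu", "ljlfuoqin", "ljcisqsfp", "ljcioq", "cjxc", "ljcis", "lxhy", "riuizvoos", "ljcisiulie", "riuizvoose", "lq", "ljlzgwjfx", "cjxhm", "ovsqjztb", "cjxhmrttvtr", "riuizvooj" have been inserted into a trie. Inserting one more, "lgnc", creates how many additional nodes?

The longest prefix of "lgnc" already in the trie is "l" (length 1).
So 4 − 1 = 3 new nodes.

3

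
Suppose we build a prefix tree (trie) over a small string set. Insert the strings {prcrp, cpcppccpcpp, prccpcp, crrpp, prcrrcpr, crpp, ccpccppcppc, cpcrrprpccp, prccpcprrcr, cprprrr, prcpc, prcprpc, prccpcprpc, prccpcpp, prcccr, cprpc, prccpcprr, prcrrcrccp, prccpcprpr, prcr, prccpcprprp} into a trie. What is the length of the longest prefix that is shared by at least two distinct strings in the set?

10

Equivalently: take the maximum, over all pairs, of their longest common prefix length.
e.g. "prccpcprpr" and "prccpcprprp" share the prefix "prccpcprpr" of length 10; no pair shares a longer one.
Longest shared-prefix length: 10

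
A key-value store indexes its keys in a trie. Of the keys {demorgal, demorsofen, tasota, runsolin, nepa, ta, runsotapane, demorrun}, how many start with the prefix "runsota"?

Traverse to the node for "runsota", then collect every word in that subtree.
Matches: "runsotapane"
Count: 1

1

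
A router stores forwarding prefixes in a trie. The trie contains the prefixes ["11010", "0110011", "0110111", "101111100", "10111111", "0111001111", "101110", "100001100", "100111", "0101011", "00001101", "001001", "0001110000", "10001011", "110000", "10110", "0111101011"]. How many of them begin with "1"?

9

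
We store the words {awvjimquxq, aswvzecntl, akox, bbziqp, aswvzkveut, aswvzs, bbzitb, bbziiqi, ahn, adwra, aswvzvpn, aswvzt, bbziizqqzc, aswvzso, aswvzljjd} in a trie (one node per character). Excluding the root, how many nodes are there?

59

Count nodes per top-level branch (shared prefixes stored once):
  'a'-branch (adwra, ahn, akox, aswvzecntl, aswvzkveut, aswvzljjd, aswvzs, aswvzso, aswvzt, aswvzvpn, awvjimquxq): 43 nodes
  'b'-branch (bbziiqi, bbziizqqzc, bbziqp, bbzitb): 16 nodes
Sum: 59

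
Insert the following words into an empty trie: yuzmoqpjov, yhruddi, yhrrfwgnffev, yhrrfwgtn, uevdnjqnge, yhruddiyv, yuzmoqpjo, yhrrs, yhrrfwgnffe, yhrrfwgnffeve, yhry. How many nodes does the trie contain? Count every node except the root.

42

For each word, the new-node count is its length minus the longest prefix already in the trie:
  "yuzmoqpjov" → 10 new (y, u, z, m, o, q, p, j, o, v)
  "yhruddi" → prefix "y" already present; 6 new (h, r, u, d, d, i)
  "yhrrfwgnffev" → prefix "yhr" already present; 9 new (r, f, w, g, n, f, f, e, v)
  "yhrrfwgtn" → prefix "yhrrfwg" already present; 2 new (t, n)
  "uevdnjqnge" → 10 new (u, e, v, d, n, j, q, n, g, e)
  "yhruddiyv" → prefix "yhruddi" already present; 2 new (y, v)
  "yuzmoqpjo" → prefix "yuzmoqpjo" already present; 0 new (none)
  "yhrrs" → prefix "yhrr" already present; 1 new (s)
  "yhrrfwgnffe" → prefix "yhrrfwgnffe" already present; 0 new (none)
  "yhrrfwgnffeve" → prefix "yhrrfwgnffev" already present; 1 new (e)
  "yhry" → prefix "yhr" already present; 1 new (y)
Total nodes = 10 + 6 + 9 + 2 + 10 + 2 + 0 + 1 + 0 + 1 + 1 = 42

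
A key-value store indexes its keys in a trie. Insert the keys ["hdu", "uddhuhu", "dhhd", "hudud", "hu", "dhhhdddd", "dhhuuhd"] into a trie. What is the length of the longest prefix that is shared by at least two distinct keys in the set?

Equivalently: take the maximum, over all pairs, of their longest common prefix length.
e.g. "dhhd" and "dhhhdddd" share the prefix "dhh" of length 3; no pair shares a longer one.
Longest shared-prefix length: 3

3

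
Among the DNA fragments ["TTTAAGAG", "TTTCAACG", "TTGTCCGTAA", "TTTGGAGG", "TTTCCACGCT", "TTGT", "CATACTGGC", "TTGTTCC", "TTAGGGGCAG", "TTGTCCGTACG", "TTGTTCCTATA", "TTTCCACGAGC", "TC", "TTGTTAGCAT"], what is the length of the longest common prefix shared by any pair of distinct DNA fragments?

9

Look for the deepest trie node that still has at least two words in its subtree.
"TTGTCCGTAA" and "TTGTCCGTACG" agree on "TTGTCCGTA" (9 characters) before diverging; nothing deeper is shared.
Longest shared-prefix length: 9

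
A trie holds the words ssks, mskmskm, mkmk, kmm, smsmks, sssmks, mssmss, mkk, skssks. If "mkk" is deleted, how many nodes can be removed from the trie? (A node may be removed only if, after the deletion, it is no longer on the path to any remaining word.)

1

A node on "mkk"'s path can go only if nothing else ends at it or branches off below it.
The suffix "k" (1 node) is used only by "mkk"; the node for "mk" still has the child "m", so pruning stops there.
Nodes removed: 1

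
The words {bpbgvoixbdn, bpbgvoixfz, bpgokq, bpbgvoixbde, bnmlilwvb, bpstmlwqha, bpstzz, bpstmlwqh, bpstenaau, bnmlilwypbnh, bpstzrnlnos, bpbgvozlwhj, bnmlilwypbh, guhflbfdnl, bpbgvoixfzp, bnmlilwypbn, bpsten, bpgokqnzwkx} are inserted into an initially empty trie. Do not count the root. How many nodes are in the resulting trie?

Insert word by word; a character creates a node only if that edge doesn't already exist:
  "bpbgvoixbdn" → 11 new (b, p, b, g, v, o, i, x, b, d, n)
  "bpbgvoixfz" → prefix "bpbgvoix" already present; 2 new (f, z)
  "bpgokq" → prefix "bp" already present; 4 new (g, o, k, q)
  "bpbgvoixbde" → prefix "bpbgvoixbd" already present; 1 new (e)
  "bnmlilwvb" → prefix "b" already present; 8 new (n, m, l, i, l, w, v, b)
  "bpstmlwqha" → prefix "bp" already present; 8 new (s, t, m, l, w, q, h, a)
  "bpstzz" → prefix "bpst" already present; 2 new (z, z)
  "bpstmlwqh" → prefix "bpstmlwqh" already present; 0 new (none)
  "bpstenaau" → prefix "bpst" already present; 5 new (e, n, a, a, u)
  "bnmlilwypbnh" → prefix "bnmlilw" already present; 5 new (y, p, b, n, h)
  "bpstzrnlnos" → prefix "bpstz" already present; 6 new (r, n, l, n, o, s)
  "bpbgvozlwhj" → prefix "bpbgvo" already present; 5 new (z, l, w, h, j)
  "bnmlilwypbh" → prefix "bnmlilwypb" already present; 1 new (h)
  "guhflbfdnl" → 10 new (g, u, h, f, l, b, f, d, n, l)
  "bpbgvoixfzp" → prefix "bpbgvoixfz" already present; 1 new (p)
  "bnmlilwypbn" → prefix "bnmlilwypbn" already present; 0 new (none)
  "bpsten" → prefix "bpsten" already present; 0 new (none)
  "bpgokqnzwkx" → prefix "bpgokq" already present; 5 new (n, z, w, k, x)
Total nodes = 11 + 2 + 4 + 1 + 8 + 8 + 2 + 0 + 5 + 5 + 6 + 5 + 1 + 10 + 1 + 0 + 0 + 5 = 74

74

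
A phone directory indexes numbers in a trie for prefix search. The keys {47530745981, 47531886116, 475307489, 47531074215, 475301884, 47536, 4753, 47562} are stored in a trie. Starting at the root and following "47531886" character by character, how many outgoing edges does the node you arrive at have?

1

Walk "47531886" from the root, arriving at one node.
Characters that immediately follow "47531886" among the stored strings: {1}.
That node has 1 child edge.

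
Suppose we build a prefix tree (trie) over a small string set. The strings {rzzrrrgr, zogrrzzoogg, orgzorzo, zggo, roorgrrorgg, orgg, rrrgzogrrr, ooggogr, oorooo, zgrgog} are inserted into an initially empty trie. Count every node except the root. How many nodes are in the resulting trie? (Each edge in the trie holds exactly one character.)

Trace insertions, counting only characters that open a new branch:
  "rzzrrrgr" → 8 new (r, z, z, r, r, r, g, r)
  "zogrrzzoogg" → 11 new (z, o, g, r, r, z, z, o, o, g, g)
  "orgzorzo" → 8 new (o, r, g, z, o, r, z, o)
  "zggo" → prefix "z" already present; 3 new (g, g, o)
  "roorgrrorgg" → prefix "r" already present; 10 new (o, o, r, g, r, r, o, r, g, g)
  "orgg" → prefix "org" already present; 1 new (g)
  "rrrgzogrrr" → prefix "r" already present; 9 new (r, r, g, z, o, g, r, r, r)
  "ooggogr" → prefix "o" already present; 6 new (o, g, g, o, g, r)
  "oorooo" → prefix "oo" already present; 4 new (r, o, o, o)
  "zgrgog" → prefix "zg" already present; 4 new (r, g, o, g)
Total nodes = 8 + 11 + 8 + 3 + 10 + 1 + 9 + 6 + 4 + 4 = 64

64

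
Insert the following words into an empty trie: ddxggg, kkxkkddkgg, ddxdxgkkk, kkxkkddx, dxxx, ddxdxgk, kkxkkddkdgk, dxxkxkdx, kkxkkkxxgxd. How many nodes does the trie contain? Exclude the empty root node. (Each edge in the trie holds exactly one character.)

40

Insert word by word; a character creates a node only if that edge doesn't already exist:
  "ddxggg" → 6 new (d, d, x, g, g, g)
  "kkxkkddkgg" → 10 new (k, k, x, k, k, d, d, k, g, g)
  "ddxdxgkkk" → prefix "ddx" already present; 6 new (d, x, g, k, k, k)
  "kkxkkddx" → prefix "kkxkkdd" already present; 1 new (x)
  "dxxx" → prefix "d" already present; 3 new (x, x, x)
  "ddxdxgk" → prefix "ddxdxgk" already present; 0 new (none)
  "kkxkkddkdgk" → prefix "kkxkkddk" already present; 3 new (d, g, k)
  "dxxkxkdx" → prefix "dxx" already present; 5 new (k, x, k, d, x)
  "kkxkkkxxgxd" → prefix "kkxkk" already present; 6 new (k, x, x, g, x, d)
Total nodes = 6 + 10 + 6 + 1 + 3 + 0 + 3 + 5 + 6 = 40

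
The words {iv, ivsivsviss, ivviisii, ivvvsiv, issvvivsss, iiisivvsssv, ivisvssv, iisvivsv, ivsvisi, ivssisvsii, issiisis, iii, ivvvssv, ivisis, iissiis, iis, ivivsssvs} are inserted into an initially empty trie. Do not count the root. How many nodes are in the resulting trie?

81

Trace insertions, counting only characters that open a new branch:
  "iv" → 2 new (i, v)
  "ivsivsviss" → prefix "iv" already present; 8 new (s, i, v, s, v, i, s, s)
  "ivviisii" → prefix "iv" already present; 6 new (v, i, i, s, i, i)
  "ivvvsiv" → prefix "ivv" already present; 4 new (v, s, i, v)
  "issvvivsss" → prefix "i" already present; 9 new (s, s, v, v, i, v, s, s, s)
  "iiisivvsssv" → prefix "i" already present; 10 new (i, i, s, i, v, v, s, s, s, v)
  "ivisvssv" → prefix "iv" already present; 6 new (i, s, v, s, s, v)
  "iisvivsv" → prefix "ii" already present; 6 new (s, v, i, v, s, v)
  "ivsvisi" → prefix "ivs" already present; 4 new (v, i, s, i)
  "ivssisvsii" → prefix "ivs" already present; 7 new (s, i, s, v, s, i, i)
  "issiisis" → prefix "iss" already present; 5 new (i, i, s, i, s)
  "iii" → prefix "iii" already present; 0 new (none)
  "ivvvssv" → prefix "ivvvs" already present; 2 new (s, v)
  "ivisis" → prefix "ivis" already present; 2 new (i, s)
  "iissiis" → prefix "iis" already present; 4 new (s, i, i, s)
  "iis" → prefix "iis" already present; 0 new (none)
  "ivivsssvs" → prefix "ivi" already present; 6 new (v, s, s, s, v, s)
Total nodes = 2 + 8 + 6 + 4 + 9 + 10 + 6 + 6 + 4 + 7 + 5 + 0 + 2 + 2 + 4 + 0 + 6 = 81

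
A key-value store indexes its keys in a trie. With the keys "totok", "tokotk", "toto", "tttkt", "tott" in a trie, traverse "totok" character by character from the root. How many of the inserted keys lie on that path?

2

Traverse "totok" character by character; count nodes along the way that are marked as word ends.
Prefixes of the query that are stored words: "toto", "totok"
Count: 2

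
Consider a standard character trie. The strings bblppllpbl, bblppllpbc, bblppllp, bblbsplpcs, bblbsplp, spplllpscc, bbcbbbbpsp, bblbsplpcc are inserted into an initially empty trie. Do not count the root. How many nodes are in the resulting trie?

37

Insert word by word; a character creates a node only if that edge doesn't already exist:
  "bblppllpbl" → 10 new (b, b, l, p, p, l, l, p, b, l)
  "bblppllpbc" → prefix "bblppllpb" already present; 1 new (c)
  "bblppllp" → prefix "bblppllp" already present; 0 new (none)
  "bblbsplpcs" → prefix "bbl" already present; 7 new (b, s, p, l, p, c, s)
  "bblbsplp" → prefix "bblbsplp" already present; 0 new (none)
  "spplllpscc" → 10 new (s, p, p, l, l, l, p, s, c, c)
  "bbcbbbbpsp" → prefix "bb" already present; 8 new (c, b, b, b, b, p, s, p)
  "bblbsplpcc" → prefix "bblbsplpc" already present; 1 new (c)
Total nodes = 10 + 1 + 0 + 7 + 0 + 10 + 8 + 1 = 37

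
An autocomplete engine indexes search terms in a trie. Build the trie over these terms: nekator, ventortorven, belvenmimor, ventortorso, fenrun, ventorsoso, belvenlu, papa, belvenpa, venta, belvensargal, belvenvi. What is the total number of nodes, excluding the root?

For each word, the new-node count is its length minus the longest prefix already in the trie:
  "nekator" → 7 new (n, e, k, a, t, o, r)
  "ventortorven" → 12 new (v, e, n, t, o, r, t, o, r, v, e, n)
  "belvenmimor" → 11 new (b, e, l, v, e, n, m, i, m, o, r)
  "ventortorso" → prefix "ventortor" already present; 2 new (s, o)
  "fenrun" → 6 new (f, e, n, r, u, n)
  "ventorsoso" → prefix "ventor" already present; 4 new (s, o, s, o)
  "belvenlu" → prefix "belven" already present; 2 new (l, u)
  "papa" → 4 new (p, a, p, a)
  "belvenpa" → prefix "belven" already present; 2 new (p, a)
  "venta" → prefix "vent" already present; 1 new (a)
  "belvensargal" → prefix "belven" already present; 6 new (s, a, r, g, a, l)
  "belvenvi" → prefix "belven" already present; 2 new (v, i)
Total nodes = 7 + 12 + 11 + 2 + 6 + 4 + 2 + 4 + 2 + 1 + 6 + 2 = 59

59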